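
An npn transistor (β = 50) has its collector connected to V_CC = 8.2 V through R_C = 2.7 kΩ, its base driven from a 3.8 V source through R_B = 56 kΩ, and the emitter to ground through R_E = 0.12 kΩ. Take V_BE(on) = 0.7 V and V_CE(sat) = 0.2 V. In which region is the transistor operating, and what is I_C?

active; I_C ≈ 2.5 mA

Assume active. Base-emitter loop: I_B = (V_BB − V_BE)/(R_B + (β+1)R_E) = (3.8 − 0.7)/(56 + 51×0.12) = 0.0499 mA.
I_C = β·I_B = 50×0.0499 = 2.5 mA.
V_CE = V_CC − I_C·R_C − I_E·R_E = 8.2 − 2.5×2.7 − 2.55×0.12 = 1.16 V > V_CE(sat), so the active-region assumption holds.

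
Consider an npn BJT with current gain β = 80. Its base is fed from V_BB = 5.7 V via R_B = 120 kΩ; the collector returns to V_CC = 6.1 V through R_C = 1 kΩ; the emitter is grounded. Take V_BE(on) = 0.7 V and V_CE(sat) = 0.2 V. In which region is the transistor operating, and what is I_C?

active; I_C ≈ 3.3 mA

Assume active. Base-emitter loop: I_B = (V_BB − V_BE)/R_B = (5.7 − 0.7)/120 = 0.0417 mA.
I_C = β·I_B = 80×0.0417 = 3.33 mA.
V_CE = V_CC − I_C·R_C = 6.1 − 3.33×1 = 2.77 V > V_CE(sat), so the active-region assumption holds.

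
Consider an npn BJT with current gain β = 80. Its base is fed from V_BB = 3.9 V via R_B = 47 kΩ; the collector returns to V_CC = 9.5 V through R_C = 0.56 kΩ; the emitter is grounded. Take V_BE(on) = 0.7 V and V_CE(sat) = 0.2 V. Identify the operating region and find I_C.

active; I_C ≈ 5.4 mA

Assume active. Base-emitter loop: I_B = (V_BB − V_BE)/R_B = (3.9 − 0.7)/47 = 0.0681 mA.
I_C = β·I_B = 80×0.0681 = 5.45 mA.
V_CE = V_CC − I_C·R_C = 9.5 − 5.45×0.56 = 6.45 V > V_CE(sat), so the active-region assumption holds.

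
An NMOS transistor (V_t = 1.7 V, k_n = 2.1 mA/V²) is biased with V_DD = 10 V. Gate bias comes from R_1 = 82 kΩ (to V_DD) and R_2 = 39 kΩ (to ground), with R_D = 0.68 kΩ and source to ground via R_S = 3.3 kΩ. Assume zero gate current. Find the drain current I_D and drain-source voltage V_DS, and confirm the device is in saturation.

V_G = V_DD·R_2/(R_1+R_2) = 10×39/121 = 3.22 V.
Assume saturation: I_D = (k_n/2)(V_GS − V_t)² with V_GS = V_G − I_D·R_S = 3.22 − 3.3·I_D.
Substituting gives 11.4·I_D² − 11.6·I_D + 2.44 = 0, with roots I_D = 0.3 or 0.711 mA.
The root I_D = 0.711 mA gives V_GS = 0.877 V ≤ V_t, so take I_D = 0.3 mA.
Then V_GS = 2.23 V and V_DS = V_DD − I_D(R_D+R_S) = 10 − 0.3×3.98 = 8.81 V.
Saturation requires V_DS ≥ V_GS − V_t = 0.534 V; 8.81 ≥ 0.534 ✓.

I_D ≈ 0.3 mA, V_DS ≈ 8.8 V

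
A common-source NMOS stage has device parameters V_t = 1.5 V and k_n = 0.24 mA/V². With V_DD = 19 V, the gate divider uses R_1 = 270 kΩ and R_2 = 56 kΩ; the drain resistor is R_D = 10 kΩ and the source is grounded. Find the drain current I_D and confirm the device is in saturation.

V_G = V_DD·R_2/(R_1+R_2) = 19×56/326 = 3.26 V. With the source grounded, V_GS = V_G = 3.26 V.
Assume saturation: I_D = (k_n/2)(V_GS − V_t)² = (0.24/2)×(3.26 − 1.5)² = 0.12×1.76² = 0.373 mA.
V_DS = V_DD − I_D·R_D = 19 − 0.373×10 = 15.3 V.
Saturation requires V_DS ≥ V_GS − V_t = 1.76 V; 15.3 ≥ 1.76 ✓.

I_D ≈ 0.37 mA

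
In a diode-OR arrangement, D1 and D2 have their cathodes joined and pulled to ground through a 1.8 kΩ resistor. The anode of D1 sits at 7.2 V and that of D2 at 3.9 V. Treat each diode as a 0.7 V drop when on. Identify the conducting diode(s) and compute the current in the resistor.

Assume both conduct. Then node N would need to be at both 7.2−0.7 = 6.5 V and 3.9−0.7 = 3.2 V, which is impossible.
Assume only D1 conducts: V_N = 7.2 − 0.7 = 6.5 V, so I_R = 6.5/1.8 = 3.61 mA.
Check D2: its anode-to-cathode voltage is 3.9 − 6.5 = -2.6 V < 0.7 V, so it is off. The assumption is consistent.

Only D1 conducts; I_R ≈ 3.6 mA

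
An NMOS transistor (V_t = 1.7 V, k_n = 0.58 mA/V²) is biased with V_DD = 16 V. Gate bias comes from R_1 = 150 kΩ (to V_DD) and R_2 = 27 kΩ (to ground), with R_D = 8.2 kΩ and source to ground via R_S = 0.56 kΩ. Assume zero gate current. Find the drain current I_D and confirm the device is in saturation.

V_G = V_DD·R_2/(R_1+R_2) = 16×27/177 = 2.44 V.
Assume saturation: I_D = (k_n/2)(V_GS − V_t)² with V_GS = V_G − I_D·R_S = 2.44 − 0.56·I_D.
Substituting gives 0.0909·I_D² − 1.24·I_D + 0.159 = 0, with roots I_D = 0.129 or 13.5 mA.
The root I_D = 13.5 mA gives V_GS = -5.13 V ≤ V_t, so take I_D = 0.129 mA.
Then V_GS = 2.37 V and V_DS = V_DD − I_D(R_D+R_S) = 16 − 0.129×8.76 = 14.9 V.
Saturation requires V_DS ≥ V_GS − V_t = 0.668 V; 14.9 ≥ 0.668 ✓.

I_D ≈ 0.13 mA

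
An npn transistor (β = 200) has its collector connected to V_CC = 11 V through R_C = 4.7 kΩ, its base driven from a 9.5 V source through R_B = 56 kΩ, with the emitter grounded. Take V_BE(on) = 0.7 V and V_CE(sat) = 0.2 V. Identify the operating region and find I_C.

Assume active: I_B = (9.5 − 0.7)/56 = 0.157 mA, giving I_C = β·I_B = 31.4 mA.
But then V_CE = 11 − 31.4×4.7 = -137 V < V_CE(sat) = 0.2 V — impossible in the active region.
So the transistor is saturated. With V_CE = 0.2 V, I_C = (V_CC − 0.2)/R_C = 10.8/4.7 = 2.3 mA.
Check: β·I_B = 31.4 mA > I_C = 2.3 mA, confirming saturation.

saturation; I_C ≈ 2.3 mA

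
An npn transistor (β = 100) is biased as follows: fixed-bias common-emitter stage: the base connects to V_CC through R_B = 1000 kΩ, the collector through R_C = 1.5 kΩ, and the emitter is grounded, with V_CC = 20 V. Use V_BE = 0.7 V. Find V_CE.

V_CE ≈ 17 V

Base loop: V_CC = I_B·R_B + V_BE, so I_B = (20 − 0.7)/1000 kΩ = 0.0193 mA.
In the active region I_C = β·I_B = 100 × 0.0193 = 1.93 mA.
Collector loop: V_CE = V_CC − I_C·R_C = 20 − 1.93×1.5 = 17.1 V.
Since V_CE = 17.1 V > V_CE(sat) ≈ 0.2 V, the transistor is in the active region as assumed.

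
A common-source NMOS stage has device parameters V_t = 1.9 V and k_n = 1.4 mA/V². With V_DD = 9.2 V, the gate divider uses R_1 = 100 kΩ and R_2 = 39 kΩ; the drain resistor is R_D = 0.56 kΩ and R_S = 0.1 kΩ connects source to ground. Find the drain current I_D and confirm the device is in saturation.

I_D ≈ 0.3 mA

V_G = V_DD·R_2/(R_1+R_2) = 9.2×39/139 = 2.58 V.
Assume saturation: I_D = (k_n/2)(V_GS − V_t)² with V_GS = V_G − I_D·R_S = 2.58 − 0.1·I_D.
Substituting gives 0.007·I_D² − 1.1·I_D + 0.325 = 0, with roots I_D = 0.297 or 156 mA.
The root I_D = 156 mA gives V_GS = -13 V ≤ V_t, so take I_D = 0.297 mA.
Then V_GS = 2.55 V and V_DS = V_DD − I_D(R_D+R_S) = 9.2 − 0.297×0.66 = 9 V.
Saturation requires V_DS ≥ V_GS − V_t = 0.652 V; 9 ≥ 0.652 ✓.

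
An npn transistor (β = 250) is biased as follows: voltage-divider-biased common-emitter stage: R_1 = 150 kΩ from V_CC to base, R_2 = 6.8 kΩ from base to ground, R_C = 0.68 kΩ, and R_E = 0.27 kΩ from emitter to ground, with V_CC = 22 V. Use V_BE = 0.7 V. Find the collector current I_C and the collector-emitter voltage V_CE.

Thevenize the base divider: V_Th = V_CC·R_2/(R_1+R_2) = 22×6.8/157 = 0.954 V, R_Th = R_1‖R_2 = 6.51 kΩ.
Base-emitter loop: V_Th = I_B·R_Th + V_BE + (β+1)I_B·R_E, so I_B = (0.954 − 0.7) / (6.51 + 251×0.27) = 0.00342 mA.
I_C = β·I_B = 250×0.00342 = 0.855 mA, and I_E = (β+1)I_B = 0.859 mA.
V_CE = V_CC − I_C·R_C − I_E·R_E = 22 − 0.855×0.68 − 0.859×0.27 = 21.2 V.
V_CE = 21.2 V > 0.2 V confirms active-region operation.

I_C ≈ 0.86 mA, V_CE ≈ 21 V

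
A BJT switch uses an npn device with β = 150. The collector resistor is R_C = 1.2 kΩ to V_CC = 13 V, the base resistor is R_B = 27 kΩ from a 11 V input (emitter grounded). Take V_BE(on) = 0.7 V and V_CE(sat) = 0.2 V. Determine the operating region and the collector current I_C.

Assume active: I_B = (11 − 0.7)/27 = 0.381 mA, giving I_C = β·I_B = 57.2 mA.
But then V_CE = 13 − 57.2×1.2 = -55.7 V < V_CE(sat) = 0.2 V — impossible in the active region.
So the transistor is saturated. With V_CE = 0.2 V, I_C = (V_CC − 0.2)/R_C = 12.8/1.2 = 10.7 mA.
Check: β·I_B = 57.2 mA > I_C = 10.7 mA, confirming saturation.

saturation; I_C ≈ 11 mA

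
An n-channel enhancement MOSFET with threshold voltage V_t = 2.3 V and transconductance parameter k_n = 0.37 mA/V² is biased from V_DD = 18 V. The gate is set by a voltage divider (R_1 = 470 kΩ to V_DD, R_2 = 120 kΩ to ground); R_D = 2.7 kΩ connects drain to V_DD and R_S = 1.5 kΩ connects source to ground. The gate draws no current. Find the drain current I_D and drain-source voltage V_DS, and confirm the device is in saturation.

I_D ≈ 0.21 mA, V_DS ≈ 17 V

V_G = V_DD·R_2/(R_1+R_2) = 18×120/590 = 3.66 V.
Assume saturation: I_D = (k_n/2)(V_GS − V_t)² with V_GS = V_G − I_D·R_S = 3.66 − 1.5·I_D.
Substituting gives 0.416·I_D² − 1.76·I_D + 0.343 = 0, with roots I_D = 0.205 or 4.01 mA.
The root I_D = 4.01 mA gives V_GS = -2.36 V ≤ V_t, so take I_D = 0.205 mA.
Then V_GS = 3.35 V and V_DS = V_DD − I_D(R_D+R_S) = 18 − 0.205×4.2 = 17.1 V.
Saturation requires V_DS ≥ V_GS − V_t = 1.05 V; 17.1 ≥ 1.05 ✓.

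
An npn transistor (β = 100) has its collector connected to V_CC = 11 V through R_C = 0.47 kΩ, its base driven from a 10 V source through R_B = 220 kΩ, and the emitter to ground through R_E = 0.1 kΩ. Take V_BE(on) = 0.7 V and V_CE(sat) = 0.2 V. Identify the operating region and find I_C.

active; I_C ≈ 4 mA

Assume active. Base-emitter loop: I_B = (V_BB − V_BE)/(R_B + (β+1)R_E) = (10 − 0.7)/(220 + 101×0.1) = 0.0404 mA.
I_C = β·I_B = 100×0.0404 = 4.04 mA.
V_CE = V_CC − I_C·R_C − I_E·R_E = 11 − 4.04×0.47 − 4.08×0.1 = 8.69 V > V_CE(sat), so the active-region assumption holds.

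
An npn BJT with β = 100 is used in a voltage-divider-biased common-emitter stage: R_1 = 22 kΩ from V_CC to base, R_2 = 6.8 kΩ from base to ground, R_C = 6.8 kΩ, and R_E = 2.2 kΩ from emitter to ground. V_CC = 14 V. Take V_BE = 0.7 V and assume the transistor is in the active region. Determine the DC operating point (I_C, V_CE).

I_C ≈ 1.1 mA, V_CE ≈ 3.7 V

Thevenize the base divider: V_Th = V_CC·R_2/(R_1+R_2) = 14×6.8/28.8 = 3.31 V, R_Th = R_1‖R_2 = 5.19 kΩ.
Base-emitter loop: V_Th = I_B·R_Th + V_BE + (β+1)I_B·R_E, so I_B = (3.31 − 0.7) / (5.19 + 101×2.2) = 0.0115 mA.
I_C = β·I_B = 100×0.0115 = 1.15 mA, and I_E = (β+1)I_B = 1.16 mA.
V_CE = V_CC − I_C·R_C − I_E·R_E = 14 − 1.15×6.8 − 1.16×2.2 = 3.66 V.
V_CE = 3.66 V > 0.2 V confirms active-region operation.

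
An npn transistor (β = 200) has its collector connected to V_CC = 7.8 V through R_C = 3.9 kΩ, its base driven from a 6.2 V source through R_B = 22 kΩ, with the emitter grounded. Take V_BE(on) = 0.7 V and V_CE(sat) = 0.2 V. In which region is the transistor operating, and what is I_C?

Assume active: I_B = (6.2 − 0.7)/22 = 0.25 mA, giving I_C = β·I_B = 50 mA.
But then V_CE = 7.8 − 50×3.9 = -187 V < V_CE(sat) = 0.2 V — impossible in the active region.
So the transistor is saturated. With V_CE = 0.2 V, I_C = (V_CC − 0.2)/R_C = 7.6/3.9 = 1.95 mA.
Check: β·I_B = 50 mA > I_C = 1.95 mA, confirming saturation.

saturation; I_C ≈ 1.9 mA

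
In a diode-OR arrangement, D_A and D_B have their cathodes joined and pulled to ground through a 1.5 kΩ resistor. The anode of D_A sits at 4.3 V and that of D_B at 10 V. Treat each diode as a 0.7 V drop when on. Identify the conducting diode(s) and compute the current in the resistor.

Only D_B conducts; I_R ≈ 6.2 mA

Assume both conduct. Then node N would need to be at both 4.3−0.7 = 3.6 V and 10−0.7 = 9.3 V, which is impossible.
Assume only D_B conducts: V_N = 10 − 0.7 = 9.3 V, so I_R = 9.3/1.5 = 6.2 mA.
Check D_A: its anode-to-cathode voltage is 4.3 − 9.3 = -5 V < 0.7 V, so it is off. The assumption is consistent.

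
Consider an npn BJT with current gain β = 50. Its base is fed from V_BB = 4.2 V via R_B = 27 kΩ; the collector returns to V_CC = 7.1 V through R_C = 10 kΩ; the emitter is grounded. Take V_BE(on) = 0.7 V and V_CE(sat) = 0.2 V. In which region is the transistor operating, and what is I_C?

saturation; I_C ≈ 0.69 mA

Assume active: I_B = (4.2 − 0.7)/27 = 0.13 mA, giving I_C = β·I_B = 6.48 mA.
But then V_CE = 7.1 − 6.48×10 = -57.7 V < V_CE(sat) = 0.2 V — impossible in the active region.
So the transistor is saturated. With V_CE = 0.2 V, I_C = (V_CC − 0.2)/R_C = 6.9/10 = 0.69 mA.
Check: β·I_B = 6.48 mA > I_C = 0.69 mA, confirming saturation.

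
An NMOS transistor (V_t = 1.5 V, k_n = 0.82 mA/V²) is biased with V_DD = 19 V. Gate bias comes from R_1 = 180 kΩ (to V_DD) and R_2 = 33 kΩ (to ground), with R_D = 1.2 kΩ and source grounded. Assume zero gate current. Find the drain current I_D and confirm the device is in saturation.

V_G = V_DD·R_2/(R_1+R_2) = 19×33/213 = 2.94 V. With the source grounded, V_GS = V_G = 2.94 V.
Assume saturation: I_D = (k_n/2)(V_GS − V_t)² = (0.82/2)×(2.94 − 1.5)² = 0.41×1.44² = 0.855 mA.
V_DS = V_DD − I_D·R_D = 19 − 0.855×1.2 = 18 V.
Saturation requires V_DS ≥ V_GS − V_t = 1.44 V; 18 ≥ 1.44 ✓.

I_D ≈ 0.85 mA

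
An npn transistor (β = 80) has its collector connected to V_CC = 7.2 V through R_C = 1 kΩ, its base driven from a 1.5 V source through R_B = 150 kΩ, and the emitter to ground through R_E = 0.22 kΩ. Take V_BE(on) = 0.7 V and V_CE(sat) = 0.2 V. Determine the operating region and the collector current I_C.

active; I_C ≈ 0.38 mA

Assume active. Base-emitter loop: I_B = (V_BB − V_BE)/(R_B + (β+1)R_E) = (1.5 − 0.7)/(150 + 81×0.22) = 0.00477 mA.
I_C = β·I_B = 80×0.00477 = 0.381 mA.
V_CE = V_CC − I_C·R_C − I_E·R_E = 7.2 − 0.381×1 − 0.386×0.22 = 6.73 V > V_CE(sat), so the active-region assumption holds.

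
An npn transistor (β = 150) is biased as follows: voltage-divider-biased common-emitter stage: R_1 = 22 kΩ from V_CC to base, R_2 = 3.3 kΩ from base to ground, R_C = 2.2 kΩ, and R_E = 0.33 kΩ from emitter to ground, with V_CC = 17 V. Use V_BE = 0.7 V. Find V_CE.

Thevenize the base divider: V_Th = V_CC·R_2/(R_1+R_2) = 17×3.3/25.3 = 2.22 V, R_Th = R_1‖R_2 = 2.87 kΩ.
Base-emitter loop: V_Th = I_B·R_Th + V_BE + (β+1)I_B·R_E, so I_B = (2.22 − 0.7) / (2.87 + 151×0.33) = 0.0288 mA.
I_C = β·I_B = 150×0.0288 = 4.32 mA, and I_E = (β+1)I_B = 4.35 mA.
V_CE = V_CC − I_C·R_C − I_E·R_E = 17 − 4.32×2.2 − 4.35×0.33 = 6.06 V.
V_CE = 6.06 V > 0.2 V confirms active-region operation.

V_CE ≈ 6.1 V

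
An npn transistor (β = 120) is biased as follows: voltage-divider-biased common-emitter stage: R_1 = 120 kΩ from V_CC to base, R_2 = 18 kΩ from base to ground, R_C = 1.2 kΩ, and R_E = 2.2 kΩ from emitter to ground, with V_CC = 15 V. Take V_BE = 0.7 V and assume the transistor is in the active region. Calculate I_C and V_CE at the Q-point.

Thevenize the base divider: V_Th = V_CC·R_2/(R_1+R_2) = 15×18/138 = 1.96 V, R_Th = R_1‖R_2 = 15.7 kΩ.
Base-emitter loop: V_Th = I_B·R_Th + V_BE + (β+1)I_B·R_E, so I_B = (1.96 − 0.7) / (15.7 + 121×2.2) = 0.00446 mA.
I_C = β·I_B = 120×0.00446 = 0.535 mA, and I_E = (β+1)I_B = 0.539 mA.
V_CE = V_CC − I_C·R_C − I_E·R_E = 15 − 0.535×1.2 − 0.539×2.2 = 13.2 V.
V_CE = 13.2 V > 0.2 V confirms active-region operation.

I_C ≈ 0.53 mA, V_CE ≈ 13 V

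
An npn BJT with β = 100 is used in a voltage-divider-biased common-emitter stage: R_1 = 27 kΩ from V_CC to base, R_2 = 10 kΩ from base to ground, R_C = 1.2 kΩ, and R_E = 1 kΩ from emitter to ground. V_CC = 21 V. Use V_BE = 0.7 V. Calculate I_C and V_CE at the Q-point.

I_C ≈ 4.6 mA, V_CE ≈ 11 V

Thevenize the base divider: V_Th = V_CC·R_2/(R_1+R_2) = 21×10/37 = 5.68 V, R_Th = R_1‖R_2 = 7.3 kΩ.
Base-emitter loop: V_Th = I_B·R_Th + V_BE + (β+1)I_B·R_E, so I_B = (5.68 − 0.7) / (7.3 + 101×1) = 0.0459 mA.
I_C = β·I_B = 100×0.0459 = 4.59 mA, and I_E = (β+1)I_B = 4.64 mA.
V_CE = V_CC − I_C·R_C − I_E·R_E = 21 − 4.59×1.2 − 4.64×1 = 10.8 V.
V_CE = 10.8 V > 0.2 V confirms active-region operation.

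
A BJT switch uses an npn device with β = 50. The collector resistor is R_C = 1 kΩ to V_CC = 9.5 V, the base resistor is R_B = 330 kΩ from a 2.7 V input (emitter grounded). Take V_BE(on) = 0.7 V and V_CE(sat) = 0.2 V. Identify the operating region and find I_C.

active; I_C ≈ 0.3 mA

Assume active. Base-emitter loop: I_B = (V_BB − V_BE)/R_B = (2.7 − 0.7)/330 = 0.00606 mA.
I_C = β·I_B = 50×0.00606 = 0.303 mA.
V_CE = V_CC − I_C·R_C = 9.5 − 0.303×1 = 9.2 V > V_CE(sat), so the active-region assumption holds.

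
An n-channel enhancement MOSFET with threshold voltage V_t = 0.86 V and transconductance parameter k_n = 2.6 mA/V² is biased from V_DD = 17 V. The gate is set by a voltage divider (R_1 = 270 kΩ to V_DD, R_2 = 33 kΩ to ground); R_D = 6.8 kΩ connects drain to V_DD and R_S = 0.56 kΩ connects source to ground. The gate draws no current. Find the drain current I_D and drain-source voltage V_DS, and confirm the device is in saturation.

V_G = V_DD·R_2/(R_1+R_2) = 17×33/303 = 1.85 V.
Assume saturation: I_D = (k_n/2)(V_GS − V_t)² with V_GS = V_G − I_D·R_S = 1.85 − 0.56·I_D.
Substituting gives 0.408·I_D² − 2.44·I_D + 1.28 = 0, with roots I_D = 0.579 or 5.42 mA.
The root I_D = 5.42 mA gives V_GS = -1.18 V ≤ V_t, so take I_D = 0.579 mA.
Then V_GS = 1.53 V and V_DS = V_DD − I_D(R_D+R_S) = 17 − 0.579×7.36 = 12.7 V.
Saturation requires V_DS ≥ V_GS − V_t = 0.667 V; 12.7 ≥ 0.667 ✓.

I_D ≈ 0.58 mA, V_DS ≈ 13 V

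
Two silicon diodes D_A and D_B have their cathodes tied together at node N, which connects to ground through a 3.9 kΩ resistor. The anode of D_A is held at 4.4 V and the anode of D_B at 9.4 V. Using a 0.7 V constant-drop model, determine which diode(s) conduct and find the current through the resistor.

Only D_B conducts; I_R ≈ 2.2 mA

Assume both conduct. Then node N would need to be at both 4.4−0.7 = 3.7 V and 9.4−0.7 = 8.7 V, which is impossible.
Assume only D_B conducts: V_N = 9.4 − 0.7 = 8.7 V, so I_R = 8.7/3.9 = 2.23 mA.
Check D_A: its anode-to-cathode voltage is 4.4 − 8.7 = -4.3 V < 0.7 V, so it is off. The assumption is consistent.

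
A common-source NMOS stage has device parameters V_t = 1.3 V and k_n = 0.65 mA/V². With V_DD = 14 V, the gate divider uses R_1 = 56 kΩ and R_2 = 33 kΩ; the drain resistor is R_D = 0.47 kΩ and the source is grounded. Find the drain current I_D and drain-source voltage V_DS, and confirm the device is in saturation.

V_G = V_DD·R_2/(R_1+R_2) = 14×33/89 = 5.19 V. With the source grounded, V_GS = V_G = 5.19 V.
Assume saturation: I_D = (k_n/2)(V_GS − V_t)² = (0.65/2)×(5.19 − 1.3)² = 0.325×3.89² = 4.92 mA.
V_DS = V_DD − I_D·R_D = 14 − 4.92×0.47 = 11.7 V.
Saturation requires V_DS ≥ V_GS − V_t = 3.89 V; 11.7 ≥ 3.89 ✓.

I_D ≈ 4.9 mA, V_DS ≈ 12 V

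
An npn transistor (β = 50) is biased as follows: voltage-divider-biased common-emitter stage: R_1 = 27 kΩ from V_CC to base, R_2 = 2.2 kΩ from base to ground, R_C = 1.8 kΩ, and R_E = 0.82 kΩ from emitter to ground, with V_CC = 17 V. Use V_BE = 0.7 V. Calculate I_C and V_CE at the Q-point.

Thevenize the base divider: V_Th = V_CC·R_2/(R_1+R_2) = 17×2.2/29.2 = 1.28 V, R_Th = R_1‖R_2 = 2.03 kΩ.
Base-emitter loop: V_Th = I_B·R_Th + V_BE + (β+1)I_B·R_E, so I_B = (1.28 − 0.7) / (2.03 + 51×0.82) = 0.0132 mA.
I_C = β·I_B = 50×0.0132 = 0.662 mA, and I_E = (β+1)I_B = 0.675 mA.
V_CE = V_CC − I_C·R_C − I_E·R_E = 17 − 0.662×1.8 − 0.675×0.82 = 15.3 V.
V_CE = 15.3 V > 0.2 V confirms active-region operation.

I_C ≈ 0.66 mA, V_CE ≈ 15 V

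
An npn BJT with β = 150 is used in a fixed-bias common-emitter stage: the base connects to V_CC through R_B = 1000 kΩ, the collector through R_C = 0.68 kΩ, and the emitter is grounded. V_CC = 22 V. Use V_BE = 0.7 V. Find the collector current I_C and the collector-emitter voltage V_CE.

Base loop: V_CC = I_B·R_B + V_BE, so I_B = (22 − 0.7)/1000 kΩ = 0.0213 mA.
In the active region I_C = β·I_B = 150 × 0.0213 = 3.19 mA.
Collector loop: V_CE = V_CC − I_C·R_C = 22 − 3.19×0.68 = 19.8 V.
Since V_CE = 19.8 V > V_CE(sat) ≈ 0.2 V, the transistor is in the active region as assumed.

I_C ≈ 3.2 mA, V_CE ≈ 20 V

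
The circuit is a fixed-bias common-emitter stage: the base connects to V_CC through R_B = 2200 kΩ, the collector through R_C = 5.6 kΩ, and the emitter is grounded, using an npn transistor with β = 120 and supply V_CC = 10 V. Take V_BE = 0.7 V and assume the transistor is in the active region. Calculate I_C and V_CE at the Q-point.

Base loop: V_CC = I_B·R_B + V_BE, so I_B = (10 − 0.7)/2200 kΩ = 0.00423 mA.
In the active region I_C = β·I_B = 120 × 0.00423 = 0.507 mA.
Collector loop: V_CE = V_CC − I_C·R_C = 10 − 0.507×5.6 = 7.16 V.
Since V_CE = 7.16 V > V_CE(sat) ≈ 0.2 V, the transistor is in the active region as assumed.

I_C ≈ 0.51 mA, V_CE ≈ 7.2 V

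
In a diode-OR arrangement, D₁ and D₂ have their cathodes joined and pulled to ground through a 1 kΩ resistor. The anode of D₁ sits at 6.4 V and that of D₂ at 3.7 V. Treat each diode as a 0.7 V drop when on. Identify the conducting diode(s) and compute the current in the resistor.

Only D₁ conducts; I_R ≈ 5.7 mA

Assume both conduct. Then node N would need to be at both 6.4−0.7 = 5.7 V and 3.7−0.7 = 3 V, which is impossible.
Assume only D₁ conducts: V_N = 6.4 − 0.7 = 5.7 V, so I_R = 5.7/1 = 5.7 mA.
Check D₂: its anode-to-cathode voltage is 3.7 − 5.7 = -2 V < 0.7 V, so it is off. The assumption is consistent.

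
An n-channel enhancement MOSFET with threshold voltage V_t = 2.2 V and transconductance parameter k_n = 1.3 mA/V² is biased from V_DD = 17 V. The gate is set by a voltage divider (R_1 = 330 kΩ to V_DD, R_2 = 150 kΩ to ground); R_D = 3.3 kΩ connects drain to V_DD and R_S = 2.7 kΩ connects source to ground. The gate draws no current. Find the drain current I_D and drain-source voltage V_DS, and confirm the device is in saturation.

I_D ≈ 0.75 mA, V_DS ≈ 12 V

V_G = V_DD·R_2/(R_1+R_2) = 17×150/480 = 5.31 V.
Assume saturation: I_D = (k_n/2)(V_GS − V_t)² with V_GS = V_G − I_D·R_S = 5.31 − 2.7·I_D.
Substituting gives 4.74·I_D² − 11.9·I_D + 6.3 = 0, with roots I_D = 0.754 or 1.76 mA.
The root I_D = 1.76 mA gives V_GS = 0.553 V ≤ V_t, so take I_D = 0.754 mA.
Then V_GS = 3.28 V and V_DS = V_DD − I_D(R_D+R_S) = 17 − 0.754×6 = 12.5 V.
Saturation requires V_DS ≥ V_GS − V_t = 1.08 V; 12.5 ≥ 1.08 ✓.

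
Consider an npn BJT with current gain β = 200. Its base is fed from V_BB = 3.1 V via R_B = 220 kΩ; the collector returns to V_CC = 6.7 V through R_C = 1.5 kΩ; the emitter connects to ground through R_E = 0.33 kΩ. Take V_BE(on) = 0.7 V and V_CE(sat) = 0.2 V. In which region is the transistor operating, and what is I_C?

active; I_C ≈ 1.7 mA

Assume active. Base-emitter loop: I_B = (V_BB − V_BE)/(R_B + (β+1)R_E) = (3.1 − 0.7)/(220 + 201×0.33) = 0.00838 mA.
I_C = β·I_B = 200×0.00838 = 1.68 mA.
V_CE = V_CC − I_C·R_C − I_E·R_E = 6.7 − 1.68×1.5 − 1.68×0.33 = 3.63 V > V_CE(sat), so the active-region assumption holds.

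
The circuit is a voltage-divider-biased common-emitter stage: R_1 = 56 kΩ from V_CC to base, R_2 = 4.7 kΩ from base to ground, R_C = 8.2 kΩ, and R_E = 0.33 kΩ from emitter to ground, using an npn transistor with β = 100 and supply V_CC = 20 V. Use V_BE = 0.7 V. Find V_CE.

Thevenize the base divider: V_Th = V_CC·R_2/(R_1+R_2) = 20×4.7/60.7 = 1.55 V, R_Th = R_1‖R_2 = 4.34 kΩ.
Base-emitter loop: V_Th = I_B·R_Th + V_BE + (β+1)I_B·R_E, so I_B = (1.55 − 0.7) / (4.34 + 101×0.33) = 0.0225 mA.
I_C = β·I_B = 100×0.0225 = 2.25 mA, and I_E = (β+1)I_B = 2.28 mA.
V_CE = V_CC − I_C·R_C − I_E·R_E = 20 − 2.25×8.2 − 2.28×0.33 = 0.775 V.
V_CE = 0.775 V > 0.2 V confirms active-region operation.

V_CE ≈ 0.77 V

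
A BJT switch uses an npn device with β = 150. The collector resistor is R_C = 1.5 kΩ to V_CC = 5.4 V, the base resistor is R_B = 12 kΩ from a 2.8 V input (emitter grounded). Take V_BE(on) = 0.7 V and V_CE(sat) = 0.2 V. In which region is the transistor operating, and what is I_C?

saturation; I_C ≈ 3.5 mA

Assume active: I_B = (2.8 − 0.7)/12 = 0.175 mA, giving I_C = β·I_B = 26.2 mA.
But then V_CE = 5.4 − 26.2×1.5 = -34 V < V_CE(sat) = 0.2 V — impossible in the active region.
So the transistor is saturated. With V_CE = 0.2 V, I_C = (V_CC − 0.2)/R_C = 5.2/1.5 = 3.47 mA.
Check: β·I_B = 26.2 mA > I_C = 3.47 mA, confirming saturation.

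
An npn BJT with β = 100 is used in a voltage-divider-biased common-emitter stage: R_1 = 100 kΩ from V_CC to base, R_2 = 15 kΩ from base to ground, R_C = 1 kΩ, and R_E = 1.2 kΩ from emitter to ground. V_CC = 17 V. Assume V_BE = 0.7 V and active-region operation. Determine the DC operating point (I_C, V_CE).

Thevenize the base divider: V_Th = V_CC·R_2/(R_1+R_2) = 17×15/115 = 2.22 V, R_Th = R_1‖R_2 = 13 kΩ.
Base-emitter loop: V_Th = I_B·R_Th + V_BE + (β+1)I_B·R_E, so I_B = (2.22 − 0.7) / (13 + 101×1.2) = 0.0113 mA.
I_C = β·I_B = 100×0.0113 = 1.13 mA, and I_E = (β+1)I_B = 1.14 mA.
V_CE = V_CC − I_C·R_C − I_E·R_E = 17 − 1.13×1 − 1.14×1.2 = 14.5 V.
V_CE = 14.5 V > 0.2 V confirms active-region operation.

I_C ≈ 1.1 mA, V_CE ≈ 14 V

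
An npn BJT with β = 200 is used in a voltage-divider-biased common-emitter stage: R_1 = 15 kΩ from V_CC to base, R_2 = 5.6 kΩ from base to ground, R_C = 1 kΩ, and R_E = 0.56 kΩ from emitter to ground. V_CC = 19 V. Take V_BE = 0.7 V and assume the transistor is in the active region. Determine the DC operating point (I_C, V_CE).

I_C ≈ 7.7 mA, V_CE ≈ 7 V

Thevenize the base divider: V_Th = V_CC·R_2/(R_1+R_2) = 19×5.6/20.6 = 5.17 V, R_Th = R_1‖R_2 = 4.08 kΩ.
Base-emitter loop: V_Th = I_B·R_Th + V_BE + (β+1)I_B·R_E, so I_B = (5.17 − 0.7) / (4.08 + 201×0.56) = 0.0383 mA.
I_C = β·I_B = 200×0.0383 = 7.66 mA, and I_E = (β+1)I_B = 7.69 mA.
V_CE = V_CC − I_C·R_C − I_E·R_E = 19 − 7.66×1 − 7.69×0.56 = 7.03 V.
V_CE = 7.03 V > 0.2 V confirms active-region operation.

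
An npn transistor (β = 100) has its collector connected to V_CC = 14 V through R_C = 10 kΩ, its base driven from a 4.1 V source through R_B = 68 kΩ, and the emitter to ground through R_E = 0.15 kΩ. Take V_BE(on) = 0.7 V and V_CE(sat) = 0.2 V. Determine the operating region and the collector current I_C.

saturation; I_C ≈ 1.4 mA

Assume active: I_B = (4.1 − 0.7)/(68 + 101×0.15) = 0.0409 mA, I_C = β·I_B = 4.09 mA.
Then V_CE = 14 − 4.09×10 − 4.13×0.15 = -27.5 V < 0.2 V — the active assumption fails.
Re-solve with V_CE = 0.2 V. KCL at the emitter: V_E/R_E = (V_BB−0.7−V_E)/R_B + (V_CC−0.2−V_E)/R_C, giving V_E = 0.211 V.
I_C = (V_CC − 0.2 − V_E)/R_C = (13.8 − 0.211)/10 = 1.36 mA.
Check: I_B = (3.4 − 0.211)/68 = 0.0469 mA, and β·I_B = 4.69 mA > I_C, confirming saturation.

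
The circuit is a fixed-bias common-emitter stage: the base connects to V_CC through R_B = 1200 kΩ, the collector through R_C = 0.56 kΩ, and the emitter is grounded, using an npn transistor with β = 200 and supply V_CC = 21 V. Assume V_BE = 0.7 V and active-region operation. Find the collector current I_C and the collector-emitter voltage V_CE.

I_C ≈ 3.4 mA, V_CE ≈ 19 V

Base loop: V_CC = I_B·R_B + V_BE, so I_B = (21 − 0.7)/1200 kΩ = 0.0169 mA.
In the active region I_C = β·I_B = 200 × 0.0169 = 3.38 mA.
Collector loop: V_CE = V_CC − I_C·R_C = 21 − 3.38×0.56 = 19.1 V.
Since V_CE = 19.1 V > V_CE(sat) ≈ 0.2 V, the transistor is in the active region as assumed.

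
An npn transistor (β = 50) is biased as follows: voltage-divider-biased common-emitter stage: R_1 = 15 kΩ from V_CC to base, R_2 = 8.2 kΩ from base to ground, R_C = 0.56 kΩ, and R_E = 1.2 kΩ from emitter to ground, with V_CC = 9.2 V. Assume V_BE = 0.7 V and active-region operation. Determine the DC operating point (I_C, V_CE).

I_C ≈ 1.9 mA, V_CE ≈ 5.8 V

Thevenize the base divider: V_Th = V_CC·R_2/(R_1+R_2) = 9.2×8.2/23.2 = 3.25 V, R_Th = R_1‖R_2 = 5.3 kΩ.
Base-emitter loop: V_Th = I_B·R_Th + V_BE + (β+1)I_B·R_E, so I_B = (3.25 − 0.7) / (5.3 + 51×1.2) = 0.0384 mA.
I_C = β·I_B = 50×0.0384 = 1.92 mA, and I_E = (β+1)I_B = 1.96 mA.
V_CE = V_CC − I_C·R_C − I_E·R_E = 9.2 − 1.92×0.56 − 1.96×1.2 = 5.78 V.
V_CE = 5.78 V > 0.2 V confirms active-region operation.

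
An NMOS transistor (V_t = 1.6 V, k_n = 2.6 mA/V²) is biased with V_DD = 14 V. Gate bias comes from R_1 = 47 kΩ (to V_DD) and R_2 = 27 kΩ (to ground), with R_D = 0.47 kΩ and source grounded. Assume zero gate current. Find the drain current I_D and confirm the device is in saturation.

V_G = V_DD·R_2/(R_1+R_2) = 14×27/74 = 5.11 V. With the source grounded, V_GS = V_G = 5.11 V.
Assume saturation: I_D = (k_n/2)(V_GS − V_t)² = (2.6/2)×(5.11 − 1.6)² = 1.3×3.51² = 16 mA.
V_DS = V_DD − I_D·R_D = 14 − 16×0.47 = 6.48 V.
Saturation requires V_DS ≥ V_GS − V_t = 3.51 V; 6.48 ≥ 3.51 ✓.

I_D ≈ 16 mA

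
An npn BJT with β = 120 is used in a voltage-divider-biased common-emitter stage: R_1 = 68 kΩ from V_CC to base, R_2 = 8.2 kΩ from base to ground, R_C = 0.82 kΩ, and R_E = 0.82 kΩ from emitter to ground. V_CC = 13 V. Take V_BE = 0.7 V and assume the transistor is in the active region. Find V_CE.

V_CE ≈ 12 V

Thevenize the base divider: V_Th = V_CC·R_2/(R_1+R_2) = 13×8.2/76.2 = 1.4 V, R_Th = R_1‖R_2 = 7.32 kΩ.
Base-emitter loop: V_Th = I_B·R_Th + V_BE + (β+1)I_B·R_E, so I_B = (1.4 − 0.7) / (7.32 + 121×0.82) = 0.00656 mA.
I_C = β·I_B = 120×0.00656 = 0.787 mA, and I_E = (β+1)I_B = 0.794 mA.
V_CE = V_CC − I_C·R_C − I_E·R_E = 13 − 0.787×0.82 − 0.794×0.82 = 11.7 V.
V_CE = 11.7 V > 0.2 V confirms active-region operation.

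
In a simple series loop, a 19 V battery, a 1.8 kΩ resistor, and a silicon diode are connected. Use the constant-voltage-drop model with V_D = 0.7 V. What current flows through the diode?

I ≈ 10 mA

KVL around the loop: 19 = V_D + I·R = 0.7 + I × 1.8 kΩ.
So I = (19 − 0.7) / 1.8 kΩ = 18.3 / 1.8 = 10.2 mA.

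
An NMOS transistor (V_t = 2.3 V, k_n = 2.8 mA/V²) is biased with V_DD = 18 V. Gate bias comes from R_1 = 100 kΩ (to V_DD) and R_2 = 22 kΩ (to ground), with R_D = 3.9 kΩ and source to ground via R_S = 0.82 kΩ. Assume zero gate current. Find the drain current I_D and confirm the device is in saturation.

V_G = V_DD·R_2/(R_1+R_2) = 18×22/122 = 3.25 V.
Assume saturation: I_D = (k_n/2)(V_GS − V_t)² with V_GS = V_G − I_D·R_S = 3.25 − 0.82·I_D.
Substituting gives 0.941·I_D² − 3.17·I_D + 1.25 = 0, with roots I_D = 0.457 or 2.91 mA.
The root I_D = 2.91 mA gives V_GS = 0.858 V ≤ V_t, so take I_D = 0.457 mA.
Then V_GS = 2.87 V and V_DS = V_DD − I_D(R_D+R_S) = 18 − 0.457×4.72 = 15.8 V.
Saturation requires V_DS ≥ V_GS − V_t = 0.571 V; 15.8 ≥ 0.571 ✓.

I_D ≈ 0.46 mA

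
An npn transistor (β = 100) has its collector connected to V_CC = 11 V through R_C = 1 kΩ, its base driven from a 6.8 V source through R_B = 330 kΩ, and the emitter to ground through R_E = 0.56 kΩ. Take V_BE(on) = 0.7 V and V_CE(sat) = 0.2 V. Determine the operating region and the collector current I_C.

Assume active. Base-emitter loop: I_B = (V_BB − V_BE)/(R_B + (β+1)R_E) = (6.8 − 0.7)/(330 + 101×0.56) = 0.0158 mA.
I_C = β·I_B = 100×0.0158 = 1.58 mA.
V_CE = V_CC − I_C·R_C − I_E·R_E = 11 − 1.58×1 − 1.59×0.56 = 8.53 V > V_CE(sat), so the active-region assumption holds.

active; I_C ≈ 1.6 mA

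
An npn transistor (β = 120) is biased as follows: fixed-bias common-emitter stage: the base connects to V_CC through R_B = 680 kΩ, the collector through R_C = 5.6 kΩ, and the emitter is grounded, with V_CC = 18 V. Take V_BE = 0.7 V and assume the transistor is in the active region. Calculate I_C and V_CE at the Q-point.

I_C ≈ 3.1 mA, V_CE ≈ 0.9 V

Base loop: V_CC = I_B·R_B + V_BE, so I_B = (18 − 0.7)/680 kΩ = 0.0254 mA.
In the active region I_C = β·I_B = 120 × 0.0254 = 3.05 mA.
Collector loop: V_CE = V_CC − I_C·R_C = 18 − 3.05×5.6 = 0.904 V.
Since V_CE = 0.904 V > V_CE(sat) ≈ 0.2 V, the transistor is in the active region as assumed.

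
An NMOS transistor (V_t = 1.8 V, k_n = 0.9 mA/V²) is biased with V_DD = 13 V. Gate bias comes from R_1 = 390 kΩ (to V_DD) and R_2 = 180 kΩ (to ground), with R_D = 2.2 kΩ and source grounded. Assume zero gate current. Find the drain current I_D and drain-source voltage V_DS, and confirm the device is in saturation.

V_G = V_DD·R_2/(R_1+R_2) = 13×180/570 = 4.11 V. With the source grounded, V_GS = V_G = 4.11 V.
Assume saturation: I_D = (k_n/2)(V_GS − V_t)² = (0.9/2)×(4.11 − 1.8)² = 0.45×2.31² = 2.39 mA.
V_DS = V_DD − I_D·R_D = 13 − 2.39×2.2 = 7.74 V.
Saturation requires V_DS ≥ V_GS − V_t = 2.31 V; 7.74 ≥ 2.31 ✓.

I_D ≈ 2.4 mA, V_DS ≈ 7.7 V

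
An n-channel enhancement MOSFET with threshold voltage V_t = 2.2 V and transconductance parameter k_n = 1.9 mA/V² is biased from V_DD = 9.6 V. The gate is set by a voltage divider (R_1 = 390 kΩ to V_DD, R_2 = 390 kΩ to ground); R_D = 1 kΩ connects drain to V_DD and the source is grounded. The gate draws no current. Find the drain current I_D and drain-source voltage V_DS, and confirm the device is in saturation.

V_G = V_DD·R_2/(R_1+R_2) = 9.6×390/780 = 4.8 V. With the source grounded, V_GS = V_G = 4.8 V.
Assume saturation: I_D = (k_n/2)(V_GS − V_t)² = (1.9/2)×(4.8 − 2.2)² = 0.95×2.6² = 6.42 mA.
V_DS = V_DD − I_D·R_D = 9.6 − 6.42×1 = 3.18 V.
Saturation requires V_DS ≥ V_GS − V_t = 2.6 V; 3.18 ≥ 2.6 ✓.

I_D ≈ 6.4 mA, V_DS ≈ 3.2 V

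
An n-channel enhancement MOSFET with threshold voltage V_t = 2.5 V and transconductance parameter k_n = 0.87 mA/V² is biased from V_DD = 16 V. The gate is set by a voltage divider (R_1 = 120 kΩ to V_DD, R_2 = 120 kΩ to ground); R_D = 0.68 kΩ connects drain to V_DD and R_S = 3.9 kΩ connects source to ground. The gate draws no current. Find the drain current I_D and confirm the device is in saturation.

I_D ≈ 1 mA

V_G = V_DD·R_2/(R_1+R_2) = 16×120/240 = 8 V.
Assume saturation: I_D = (k_n/2)(V_GS − V_t)² with V_GS = V_G − I_D·R_S = 8 − 3.9·I_D.
Substituting gives 6.62·I_D² − 19.7·I_D + 13.2 = 0, with roots I_D = 1.02 or 1.95 mA.
The root I_D = 1.95 mA gives V_GS = 0.381 V ≤ V_t, so take I_D = 1.02 mA.
Then V_GS = 4.03 V and V_DS = V_DD − I_D(R_D+R_S) = 16 − 1.02×4.58 = 11.3 V.
Saturation requires V_DS ≥ V_GS − V_t = 1.53 V; 11.3 ≥ 1.53 ✓.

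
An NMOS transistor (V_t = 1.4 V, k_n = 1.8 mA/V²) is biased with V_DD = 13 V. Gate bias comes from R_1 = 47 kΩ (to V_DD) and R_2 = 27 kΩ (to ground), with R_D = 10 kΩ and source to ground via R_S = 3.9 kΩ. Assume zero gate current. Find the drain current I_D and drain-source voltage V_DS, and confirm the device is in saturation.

I_D ≈ 0.64 mA, V_DS ≈ 4.1 V

V_G = V_DD·R_2/(R_1+R_2) = 13×27/74 = 4.74 V.
Assume saturation: I_D = (k_n/2)(V_GS − V_t)² with V_GS = V_G − I_D·R_S = 4.74 − 3.9·I_D.
Substituting gives 13.7·I_D² − 24.5·I_D + 10.1 = 0, with roots I_D = 0.641 or 1.15 mA.
The root I_D = 1.15 mA gives V_GS = 0.271 V ≤ V_t, so take I_D = 0.641 mA.
Then V_GS = 2.24 V and V_DS = V_DD − I_D(R_D+R_S) = 13 − 0.641×13.9 = 4.09 V.
Saturation requires V_DS ≥ V_GS − V_t = 0.844 V; 4.09 ≥ 0.844 ✓.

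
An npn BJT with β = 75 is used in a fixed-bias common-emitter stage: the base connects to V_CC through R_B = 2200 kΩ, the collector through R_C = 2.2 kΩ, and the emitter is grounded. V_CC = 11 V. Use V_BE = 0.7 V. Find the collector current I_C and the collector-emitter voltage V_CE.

Base loop: V_CC = I_B·R_B + V_BE, so I_B = (11 − 0.7)/2200 kΩ = 0.00468 mA.
In the active region I_C = β·I_B = 75 × 0.00468 = 0.351 mA.
Collector loop: V_CE = V_CC − I_C·R_C = 11 − 0.351×2.2 = 10.2 V.
Since V_CE = 10.2 V > V_CE(sat) ≈ 0.2 V, the transistor is in the active region as assumed.

I_C ≈ 0.35 mA, V_CE ≈ 10 V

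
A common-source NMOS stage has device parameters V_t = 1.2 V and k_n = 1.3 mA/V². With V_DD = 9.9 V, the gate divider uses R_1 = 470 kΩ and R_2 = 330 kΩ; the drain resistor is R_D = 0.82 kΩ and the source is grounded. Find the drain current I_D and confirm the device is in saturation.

V_G = V_DD·R_2/(R_1+R_2) = 9.9×330/800 = 4.08 V. With the source grounded, V_GS = V_G = 4.08 V.
Assume saturation: I_D = (k_n/2)(V_GS − V_t)² = (1.3/2)×(4.08 − 1.2)² = 0.65×2.88² = 5.41 mA.
V_DS = V_DD − I_D·R_D = 9.9 − 5.41×0.82 = 5.47 V.
Saturation requires V_DS ≥ V_GS − V_t = 2.88 V; 5.47 ≥ 2.88 ✓.

I_D ≈ 5.4 mA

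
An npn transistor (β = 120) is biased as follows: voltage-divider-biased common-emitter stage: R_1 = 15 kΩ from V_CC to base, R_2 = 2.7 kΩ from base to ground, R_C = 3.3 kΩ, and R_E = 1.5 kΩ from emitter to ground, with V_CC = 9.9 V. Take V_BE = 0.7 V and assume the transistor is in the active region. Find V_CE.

Thevenize the base divider: V_Th = V_CC·R_2/(R_1+R_2) = 9.9×2.7/17.7 = 1.51 V, R_Th = R_1‖R_2 = 2.29 kΩ.
Base-emitter loop: V_Th = I_B·R_Th + V_BE + (β+1)I_B·R_E, so I_B = (1.51 − 0.7) / (2.29 + 121×1.5) = 0.00441 mA.
I_C = β·I_B = 120×0.00441 = 0.529 mA, and I_E = (β+1)I_B = 0.533 mA.
V_CE = V_CC − I_C·R_C − I_E·R_E = 9.9 − 0.529×3.3 − 0.533×1.5 = 7.35 V.
V_CE = 7.35 V > 0.2 V confirms active-region operation.

V_CE ≈ 7.4 V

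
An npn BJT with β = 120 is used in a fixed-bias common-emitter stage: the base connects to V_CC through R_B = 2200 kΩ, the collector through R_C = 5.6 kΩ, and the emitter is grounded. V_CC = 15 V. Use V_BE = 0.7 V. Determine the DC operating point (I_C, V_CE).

I_C ≈ 0.78 mA, V_CE ≈ 11 V

Base loop: V_CC = I_B·R_B + V_BE, so I_B = (15 − 0.7)/2200 kΩ = 0.0065 mA.
In the active region I_C = β·I_B = 120 × 0.0065 = 0.78 mA.
Collector loop: V_CE = V_CC − I_C·R_C = 15 − 0.78×5.6 = 10.6 V.
Since V_CE = 10.6 V > V_CE(sat) ≈ 0.2 V, the transistor is in the active region as assumed.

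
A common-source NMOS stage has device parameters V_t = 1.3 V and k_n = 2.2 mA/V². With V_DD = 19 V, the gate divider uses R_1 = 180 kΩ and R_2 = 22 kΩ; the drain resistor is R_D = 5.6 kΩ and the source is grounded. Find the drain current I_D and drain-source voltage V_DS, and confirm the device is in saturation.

V_G = V_DD·R_2/(R_1+R_2) = 19×22/202 = 2.07 V. With the source grounded, V_GS = V_G = 2.07 V.
Assume saturation: I_D = (k_n/2)(V_GS − V_t)² = (2.2/2)×(2.07 − 1.3)² = 1.1×0.769² = 0.651 mA.
V_DS = V_DD − I_D·R_D = 19 − 0.651×5.6 = 15.4 V.
Saturation requires V_DS ≥ V_GS − V_t = 0.769 V; 15.4 ≥ 0.769 ✓.

I_D ≈ 0.65 mA, V_DS ≈ 15 V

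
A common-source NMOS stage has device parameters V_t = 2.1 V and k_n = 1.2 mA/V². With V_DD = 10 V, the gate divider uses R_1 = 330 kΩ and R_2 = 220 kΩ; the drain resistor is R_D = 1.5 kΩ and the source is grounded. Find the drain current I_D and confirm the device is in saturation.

I_D ≈ 2.2 mA

V_G = V_DD·R_2/(R_1+R_2) = 10×220/550 = 4 V. With the source grounded, V_GS = V_G = 4 V.
Assume saturation: I_D = (k_n/2)(V_GS − V_t)² = (1.2/2)×(4 − 2.1)² = 0.6×1.9² = 2.17 mA.
V_DS = V_DD − I_D·R_D = 10 − 2.17×1.5 = 6.75 V.
Saturation requires V_DS ≥ V_GS − V_t = 1.9 V; 6.75 ≥ 1.9 ✓.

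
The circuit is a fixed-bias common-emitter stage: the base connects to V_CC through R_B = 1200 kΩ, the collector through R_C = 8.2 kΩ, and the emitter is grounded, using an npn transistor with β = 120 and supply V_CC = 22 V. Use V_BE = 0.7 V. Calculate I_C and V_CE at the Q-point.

I_C ≈ 2.1 mA, V_CE ≈ 4.5 V

Base loop: V_CC = I_B·R_B + V_BE, so I_B = (22 − 0.7)/1200 kΩ = 0.0178 mA.
In the active region I_C = β·I_B = 120 × 0.0178 = 2.13 mA.
Collector loop: V_CE = V_CC − I_C·R_C = 22 − 2.13×8.2 = 4.53 V.
Since V_CE = 4.53 V > V_CE(sat) ≈ 0.2 V, the transistor is in the active region as assumed.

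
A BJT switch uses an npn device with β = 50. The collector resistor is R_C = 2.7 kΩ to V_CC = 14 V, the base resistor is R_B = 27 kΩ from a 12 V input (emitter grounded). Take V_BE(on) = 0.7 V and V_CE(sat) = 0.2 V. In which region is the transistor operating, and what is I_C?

saturation; I_C ≈ 5.1 mA

Assume active: I_B = (12 − 0.7)/27 = 0.419 mA, giving I_C = β·I_B = 20.9 mA.
But then V_CE = 14 − 20.9×2.7 = -42.5 V < V_CE(sat) = 0.2 V — impossible in the active region.
So the transistor is saturated. With V_CE = 0.2 V, I_C = (V_CC − 0.2)/R_C = 13.8/2.7 = 5.11 mA.
Check: β·I_B = 20.9 mA > I_C = 5.11 mA, confirming saturation.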